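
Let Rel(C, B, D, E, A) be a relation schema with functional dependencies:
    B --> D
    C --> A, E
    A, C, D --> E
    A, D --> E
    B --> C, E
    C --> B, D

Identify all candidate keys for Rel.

{B}, {C}

{B}⁺ = {A, B, C, D, E} — all of the relation — so {B} is a candidate key.
{C}⁺ = {A, B, C, D, E} — all of the relation — so {C} is a candidate key.
No proper subset of any of these is a key, and no other minimal superkey exists.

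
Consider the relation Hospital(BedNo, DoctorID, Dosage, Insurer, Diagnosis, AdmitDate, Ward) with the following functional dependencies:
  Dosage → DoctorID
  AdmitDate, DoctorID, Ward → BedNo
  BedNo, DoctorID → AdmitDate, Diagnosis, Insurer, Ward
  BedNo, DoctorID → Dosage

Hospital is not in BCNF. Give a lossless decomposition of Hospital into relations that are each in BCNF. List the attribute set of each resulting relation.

{AdmitDate, BedNo, Diagnosis, Dosage, Insurer, Ward}; {DoctorID, Dosage}

Candidate keys of the original relation: {AdmitDate, DoctorID, Ward}, {AdmitDate, Dosage, Ward}, {BedNo, DoctorID}, {BedNo, Dosage}.
In {AdmitDate, BedNo, Diagnosis, DoctorID, Dosage, Insurer, Ward}, {Dosage} is not a superkey ({Dosage}⁺ restricted to this set is {DoctorID, Dosage}), so split on Dosage → DoctorID into {DoctorID, Dosage} and {AdmitDate, BedNo, Diagnosis, Dosage, Insurer, Ward}.
{DoctorID, Dosage} is in BCNF.
{AdmitDate, BedNo, Diagnosis, Dosage, Insurer, Ward} is in BCNF.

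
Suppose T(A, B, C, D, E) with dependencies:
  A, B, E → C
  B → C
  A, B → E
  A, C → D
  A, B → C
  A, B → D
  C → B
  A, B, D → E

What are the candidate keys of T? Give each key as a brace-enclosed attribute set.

{A, B}, {A, C}

No FD produces {A}, so it must be in every candidate key.
Closure of {A, B} is {A, B, C, D, E}, the whole schema; {A, B} is a candidate key.
Closure of {A, C} is {A, B, C, D, E}, the whole schema; {A, C} is a candidate key.
Any other superkey properly contains one of these, so there are no further candidate keys.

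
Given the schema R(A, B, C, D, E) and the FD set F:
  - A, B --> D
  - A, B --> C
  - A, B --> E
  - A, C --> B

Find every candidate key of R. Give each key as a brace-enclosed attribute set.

{A, B}, {A, C}

No FD produces {A}, so it must be in every candidate key.
{A, B}⁺ = {A, B, C, D, E}, which is every attribute, so {A, B} is a candidate key.
{A, C}⁺ = {A, B, C, D, E}, which is every attribute, so {A, C} is a candidate key.
No proper subset of any of these is a key, and no other minimal superkey exists.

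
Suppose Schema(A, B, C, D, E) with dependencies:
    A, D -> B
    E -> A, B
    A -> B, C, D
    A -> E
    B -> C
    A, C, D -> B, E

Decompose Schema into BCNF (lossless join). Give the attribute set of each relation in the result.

{A, B, D, E}; {B, C}

Candidate keys of the original relation: {A}, {E}.
Within {A, B, C, D, E}: {B}⁺ ∩ {A, B, C, D, E} = {B, C}, not the whole set, so B -> C violates BCNF; decompose into {B, C} and {A, B, D, E}.
{B, C} is in BCNF.
{A, B, D, E} is in BCNF.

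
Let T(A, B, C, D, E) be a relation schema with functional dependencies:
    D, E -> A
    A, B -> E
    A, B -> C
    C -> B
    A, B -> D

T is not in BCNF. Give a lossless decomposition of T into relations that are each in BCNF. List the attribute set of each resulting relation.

{A, D, E}; {B, C}; {C, D, E}

Candidate keys of the original relation: {A, B}, {A, C}, {B, D, E}, {C, D, E}.
Within {A, B, C, D, E}: {D, E}⁺ ∩ {A, B, C, D, E} = {A, D, E}, not the whole set, so D, E -> A violates BCNF; decompose into {A, D, E} and {B, C, D, E}.
{A, D, E} is in BCNF.
Within {B, C, D, E}: {C}⁺ ∩ {B, C, D, E} = {B, C}, not the whole set, so C -> B violates BCNF; decompose into {B, C} and {C, D, E}.
{B, C} is in BCNF.
{C, D, E} is in BCNF.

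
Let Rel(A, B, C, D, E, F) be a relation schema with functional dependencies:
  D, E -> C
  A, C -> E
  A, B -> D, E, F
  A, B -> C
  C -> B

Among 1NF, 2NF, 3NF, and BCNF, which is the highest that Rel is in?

3NF

Candidate keys: {A, B}, {A, C}, {A, D, E}. Prime attributes: {A, B, C, D, E}.
D, E -> C: {D, E}⁺ = {B, C, D, E}, which is not all of the attributes, so the left side is not a superkey — BCNF is violated.
Since {C} ⊆ prime attributes and every other non-superkey FD also has a prime right side, the schema is in 3NF.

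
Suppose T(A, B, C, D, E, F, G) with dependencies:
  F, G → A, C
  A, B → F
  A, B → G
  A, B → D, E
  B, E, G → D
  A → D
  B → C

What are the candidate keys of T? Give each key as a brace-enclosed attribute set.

{A, B}, {B, F, G}

Attributes never on any right-hand side: {B} — every candidate key must contain it.
Closure of {A, B} is {A, B, C, D, E, F, G}, the whole schema; {A, B} is a candidate key.
Closure of {B, F, G} is {A, B, C, D, E, F, G}, the whole schema; {B, F, G} is a candidate key.
No proper subset of any of these is a key, and no other minimal superkey exists.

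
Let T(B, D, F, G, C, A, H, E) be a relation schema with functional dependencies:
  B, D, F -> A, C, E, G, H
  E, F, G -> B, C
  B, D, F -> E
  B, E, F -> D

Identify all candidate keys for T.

{B, D, F}, {B, E, F}, {E, F, G}

Attributes never on any right-hand side: {F} — every candidate key must contain it.
Closure of {B, D, F} is {A, B, C, D, E, F, G, H}, the whole schema; {B, D, F} is a candidate key.
Closure of {B, E, F} is {A, B, C, D, E, F, G, H}, the whole schema; {B, E, F} is a candidate key.
Closure of {E, F, G} is {A, B, C, D, E, F, G, H}, the whole schema; {E, F, G} is a candidate key.
These are minimal and exhaustive — every other superkey contains one of them.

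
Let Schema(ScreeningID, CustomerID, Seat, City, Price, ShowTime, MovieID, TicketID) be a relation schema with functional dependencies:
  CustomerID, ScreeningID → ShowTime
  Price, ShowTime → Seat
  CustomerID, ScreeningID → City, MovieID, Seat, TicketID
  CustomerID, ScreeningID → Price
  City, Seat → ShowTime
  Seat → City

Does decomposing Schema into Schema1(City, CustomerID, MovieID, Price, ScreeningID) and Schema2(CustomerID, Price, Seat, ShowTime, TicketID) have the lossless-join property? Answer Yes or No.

No

Common attributes: {CustomerID, Price}; their closure is {CustomerID, Price}.
The closure covers neither Schema1 nor Schema2 entirely; the join is not lossless.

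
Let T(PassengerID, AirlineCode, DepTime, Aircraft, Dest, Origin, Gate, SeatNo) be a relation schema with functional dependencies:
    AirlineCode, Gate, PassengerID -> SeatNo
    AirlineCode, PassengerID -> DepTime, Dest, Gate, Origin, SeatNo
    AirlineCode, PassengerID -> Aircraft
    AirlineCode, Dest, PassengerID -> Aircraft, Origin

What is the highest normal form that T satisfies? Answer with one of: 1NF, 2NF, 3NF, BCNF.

BCNF

Candidate key: {AirlineCode, PassengerID}. Prime attributes: {AirlineCode, PassengerID}.
The left-hand side of every FD is a superkey, so BCNF is satisfied.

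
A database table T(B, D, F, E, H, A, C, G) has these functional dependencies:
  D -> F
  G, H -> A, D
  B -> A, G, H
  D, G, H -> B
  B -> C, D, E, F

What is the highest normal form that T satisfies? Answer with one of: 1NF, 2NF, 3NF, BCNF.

Candidate keys: {B}, {G, H}. Prime attributes: {B, G, H}.
D -> F: {D}⁺ = {D, F}, which is not all of the attributes, so the left side is not a superkey — BCNF is violated.
Because {F} is non-prime and the left side of D -> F is not a superkey, the relation is not in 3NF.
No proper subset of a key has a non-prime attribute in its closure, so there is no partial dependency; 2NF holds.

2NF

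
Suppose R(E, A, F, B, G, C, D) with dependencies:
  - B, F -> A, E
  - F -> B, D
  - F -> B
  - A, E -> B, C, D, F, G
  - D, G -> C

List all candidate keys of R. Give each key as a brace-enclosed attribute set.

{A, E}, {F}

Closure of {F} is {A, B, C, D, E, F, G}, the whole schema; {F} is a candidate key.
Closure of {A, E} is {A, B, C, D, E, F, G}, the whole schema; {A, E} is a candidate key.
These are minimal and exhaustive — every other superkey contains one of them.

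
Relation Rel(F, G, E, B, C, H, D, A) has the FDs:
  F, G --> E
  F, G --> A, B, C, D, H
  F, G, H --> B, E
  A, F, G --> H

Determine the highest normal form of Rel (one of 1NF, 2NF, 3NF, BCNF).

BCNF

Candidate key: {F, G}. Prime attributes: {F, G}.
Every FD has a superkey on the left, so the relation is in BCNF.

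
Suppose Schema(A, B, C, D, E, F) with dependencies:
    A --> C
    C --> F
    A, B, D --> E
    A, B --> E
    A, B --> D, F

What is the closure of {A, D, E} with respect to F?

{A, C, D, E, F}

Start with {A, D, E}.
A --> C applies; add {C} → now {A, C, D, E}.
C --> F applies; add {F} → now {A, C, D, E, F}.
No further FD applies.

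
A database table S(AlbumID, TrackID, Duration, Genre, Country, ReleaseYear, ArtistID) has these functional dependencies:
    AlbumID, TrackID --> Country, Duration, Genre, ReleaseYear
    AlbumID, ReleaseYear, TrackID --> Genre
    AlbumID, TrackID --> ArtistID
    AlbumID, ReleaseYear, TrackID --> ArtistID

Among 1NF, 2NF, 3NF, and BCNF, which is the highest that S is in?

Candidate key: {AlbumID, TrackID}. Prime attributes: {AlbumID, TrackID}.
Every FD has a superkey on the left, so the relation is in BCNF.

BCNF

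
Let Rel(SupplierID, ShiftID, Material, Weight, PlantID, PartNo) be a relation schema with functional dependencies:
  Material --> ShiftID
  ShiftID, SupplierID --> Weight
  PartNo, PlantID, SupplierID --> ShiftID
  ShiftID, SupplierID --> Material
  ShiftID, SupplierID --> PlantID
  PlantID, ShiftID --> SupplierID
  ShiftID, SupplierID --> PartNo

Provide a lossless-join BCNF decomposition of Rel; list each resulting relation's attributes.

Candidate keys of the original relation: {Material, PlantID}, {Material, SupplierID}, {PartNo, PlantID, SupplierID}, {PlantID, ShiftID}, {ShiftID, SupplierID}.
Within {Material, PartNo, PlantID, ShiftID, SupplierID, Weight}: {Material}⁺ ∩ {Material, PartNo, PlantID, ShiftID, SupplierID, Weight} = {Material, ShiftID}, not the whole set, so Material --> ShiftID violates BCNF; decompose into {Material, ShiftID} and {Material, PartNo, PlantID, SupplierID, Weight}.
{Material, ShiftID} has no BCNF violation.
{Material, PartNo, PlantID, SupplierID, Weight} has no BCNF violation.

{Material, PartNo, PlantID, SupplierID, Weight}; {Material, ShiftID}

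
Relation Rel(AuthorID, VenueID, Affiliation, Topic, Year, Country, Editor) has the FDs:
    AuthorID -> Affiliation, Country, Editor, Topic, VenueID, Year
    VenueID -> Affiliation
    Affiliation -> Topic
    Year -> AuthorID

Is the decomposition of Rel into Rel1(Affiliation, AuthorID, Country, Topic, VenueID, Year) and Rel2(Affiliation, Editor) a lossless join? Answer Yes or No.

No

Rel1 ∩ Rel2 = {Affiliation}; its closure under F is {Affiliation, Topic}.
Neither Rel1 nor Rel2 is contained in that closure, so the decomposition is lossy.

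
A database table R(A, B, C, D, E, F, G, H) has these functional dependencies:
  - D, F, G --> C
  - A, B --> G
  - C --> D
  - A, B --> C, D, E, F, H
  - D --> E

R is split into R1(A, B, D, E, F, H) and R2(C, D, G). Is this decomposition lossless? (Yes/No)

No

Common attributes: {D}; their closure is {D, E}.
R1 ⊄ {D, E} and R2 ⊄ {D, E}, so the split is lossy.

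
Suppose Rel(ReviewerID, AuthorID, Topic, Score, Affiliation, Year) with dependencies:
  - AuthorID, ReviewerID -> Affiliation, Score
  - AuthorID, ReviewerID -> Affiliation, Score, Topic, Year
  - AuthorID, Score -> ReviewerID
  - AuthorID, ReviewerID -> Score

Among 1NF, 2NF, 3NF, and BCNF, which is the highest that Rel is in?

BCNF

Candidate keys: {AuthorID, ReviewerID}, {AuthorID, Score}. Prime attributes: {AuthorID, ReviewerID, Score}.
Every FD has a superkey on the left, so the relation is in BCNF.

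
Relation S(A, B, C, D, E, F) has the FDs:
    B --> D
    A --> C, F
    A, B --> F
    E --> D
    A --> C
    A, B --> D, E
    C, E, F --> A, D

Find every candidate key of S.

Attributes never on any right-hand side: {B} — every candidate key must contain it.
{A, B}⁺ = {A, B, C, D, E, F}, which is every attribute, so {A, B} is a candidate key.
{B, C, E, F}⁺ = {A, B, C, D, E, F}, which is every attribute, so {B, C, E, F} is a candidate key.
Any other superkey properly contains one of these, so there are no further candidate keys.

{A, B}, {B, C, E, F}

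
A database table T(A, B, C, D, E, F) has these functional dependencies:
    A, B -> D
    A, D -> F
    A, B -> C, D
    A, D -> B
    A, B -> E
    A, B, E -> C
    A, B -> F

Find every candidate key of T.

No FD produces {A}, so it must be in every candidate key.
{A, B}⁺ = {A, B, C, D, E, F}, which is every attribute, so {A, B} is a candidate key.
{A, D}⁺ = {A, B, C, D, E, F}, which is every attribute, so {A, D} is a candidate key.
These are minimal and exhaustive — every other superkey contains one of them.

{A, B}, {A, D}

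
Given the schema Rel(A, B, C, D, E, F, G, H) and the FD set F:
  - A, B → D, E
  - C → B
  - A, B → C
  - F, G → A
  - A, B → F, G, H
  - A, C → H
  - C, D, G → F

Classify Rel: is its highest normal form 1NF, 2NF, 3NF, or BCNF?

3NF

Candidate keys: {A, B}, {A, C}, {B, F, G}, {C, D, G}, {C, F, G}. Prime attributes: {A, B, C, D, F, G}.
C → B: {C}⁺ = {B, C}, which is not all of the attributes, so the left side is not a superkey — BCNF is violated.
But every attribute on its right side ({B}) is prime, and the same holds for every other non-superkey FD, so 3NF still holds.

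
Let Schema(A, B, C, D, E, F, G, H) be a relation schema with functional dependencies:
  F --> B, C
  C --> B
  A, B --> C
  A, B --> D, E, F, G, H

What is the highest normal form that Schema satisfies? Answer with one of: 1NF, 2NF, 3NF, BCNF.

3NF

Candidate keys: {A, B}, {A, C}, {A, F}. Prime attributes: {A, B, C, F}.
For F --> B, C we have {F}⁺ = {B, C, F}; {F} is not a superkey, so BCNF fails.
Its right-hand attributes {B, C} are all prime, as are those of every other non-superkey FD — the relation is in 3NF.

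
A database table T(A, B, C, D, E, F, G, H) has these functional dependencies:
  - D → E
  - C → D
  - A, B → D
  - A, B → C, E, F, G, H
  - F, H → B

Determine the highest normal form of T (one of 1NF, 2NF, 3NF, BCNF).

Candidate keys: {A, B}, {A, F, H}. Prime attributes: {A, B, F, H}.
For D → E we have {D}⁺ = {D, E}; {D} is not a superkey, so BCNF fails.
Because {E} is non-prime and the left side of D → E is not a superkey, the relation is not in 3NF.
No non-prime attribute depends on a proper subset of any candidate key, so 2NF holds.

2NF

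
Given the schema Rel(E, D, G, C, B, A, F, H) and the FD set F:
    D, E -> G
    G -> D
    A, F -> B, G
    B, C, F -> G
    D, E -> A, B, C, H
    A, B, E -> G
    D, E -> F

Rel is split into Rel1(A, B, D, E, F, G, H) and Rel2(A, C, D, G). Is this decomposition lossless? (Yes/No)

The shared attributes are {A, D, G} and {A, D, G}⁺ = {A, D, G}.
Rel1 ⊄ {A, D, G} and Rel2 ⊄ {A, D, G}, so the split is lossy.

No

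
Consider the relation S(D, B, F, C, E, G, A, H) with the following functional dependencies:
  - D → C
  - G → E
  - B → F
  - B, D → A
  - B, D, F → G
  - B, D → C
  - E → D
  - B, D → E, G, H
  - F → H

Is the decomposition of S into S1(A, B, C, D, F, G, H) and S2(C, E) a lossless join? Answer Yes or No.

No

The shared attributes are {C} and {C}⁺ = {C}.
S1 ⊄ {C} and S2 ⊄ {C}, so the split is lossy.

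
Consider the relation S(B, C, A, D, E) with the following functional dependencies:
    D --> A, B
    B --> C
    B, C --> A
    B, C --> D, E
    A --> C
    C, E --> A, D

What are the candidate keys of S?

{A, E}, {B}, {C, E}, {D}

{B} is a candidate key since {B}⁺ = {A, B, C, D, E} covers every attribute.
{D} is a candidate key since {D}⁺ = {A, B, C, D, E} covers every attribute.
{A, E} is a candidate key since {A, E}⁺ = {A, B, C, D, E} covers every attribute.
{C, E} is a candidate key since {C, E}⁺ = {A, B, C, D, E} covers every attribute.
Any other superkey properly contains one of these, so there are no further candidate keys.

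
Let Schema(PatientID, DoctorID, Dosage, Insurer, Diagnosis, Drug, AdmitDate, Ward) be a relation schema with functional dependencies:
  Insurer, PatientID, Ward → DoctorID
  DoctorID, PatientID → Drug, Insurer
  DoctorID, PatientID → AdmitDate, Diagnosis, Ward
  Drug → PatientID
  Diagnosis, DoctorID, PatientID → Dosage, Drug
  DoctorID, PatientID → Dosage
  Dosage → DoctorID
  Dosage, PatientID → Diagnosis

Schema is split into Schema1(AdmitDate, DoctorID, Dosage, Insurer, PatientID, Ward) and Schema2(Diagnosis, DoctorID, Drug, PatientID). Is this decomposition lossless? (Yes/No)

Yes

The shared attributes are {DoctorID, PatientID} and {DoctorID, PatientID}⁺ = {AdmitDate, Diagnosis, DoctorID, Dosage, Drug, Insurer, PatientID, Ward}.
Since Schema1 ⊆ {AdmitDate, Diagnosis, DoctorID, Dosage, Drug, Insurer, PatientID, Ward}, the intersection is a superkey of Schema1; the decomposition is lossless.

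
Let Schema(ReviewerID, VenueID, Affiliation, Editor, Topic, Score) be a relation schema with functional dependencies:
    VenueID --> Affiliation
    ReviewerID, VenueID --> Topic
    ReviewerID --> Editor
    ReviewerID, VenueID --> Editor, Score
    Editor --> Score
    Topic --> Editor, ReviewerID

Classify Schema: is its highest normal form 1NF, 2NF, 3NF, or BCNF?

1NF

Candidate keys: {ReviewerID, VenueID}, {Topic, VenueID}. Prime attributes: {ReviewerID, Topic, VenueID}.
For VenueID --> Affiliation we have {VenueID}⁺ = {Affiliation, VenueID}; {VenueID} is not a superkey, so BCNF fails.
VenueID --> Affiliation has non-prime {Affiliation} on the right and a non-superkey on the left, so 3NF fails.
Since {ReviewerID} ⊂ {ReviewerID, VenueID} and {ReviewerID}⁺ ⊇ {Editor, Score} with {Editor, Score} non-prime, there is a partial dependency; 2NF fails.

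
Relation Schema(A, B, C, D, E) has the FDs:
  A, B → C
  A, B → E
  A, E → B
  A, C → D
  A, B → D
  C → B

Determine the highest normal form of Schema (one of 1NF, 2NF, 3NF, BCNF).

3NF

Candidate keys: {A, B}, {A, C}, {A, E}. Prime attributes: {A, B, C, E}.
C → B breaks BCNF: {C}⁺ = {B, C}, so {C} is not a superkey.
But every attribute on its right side ({B}) is prime, and the same holds for every other non-superkey FD, so 3NF still holds.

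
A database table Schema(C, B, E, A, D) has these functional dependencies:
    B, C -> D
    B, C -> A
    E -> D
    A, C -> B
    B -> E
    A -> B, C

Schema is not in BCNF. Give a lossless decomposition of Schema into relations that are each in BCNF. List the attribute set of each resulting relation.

{A, B, C}; {B, E}; {D, E}

Candidate keys of the original relation: {A}, {B, C}.
{A, B, C, D, E}: {E} determines {D, E} here but is not a superkey — split on E -> D, giving {D, E} and {A, B, C, E}.
{D, E} is in BCNF.
{A, B, C, E}: {B} determines {B, E} here but is not a superkey — split on B -> E, giving {B, E} and {A, B, C}.
{B, E} is in BCNF.
{A, B, C} is in BCNF.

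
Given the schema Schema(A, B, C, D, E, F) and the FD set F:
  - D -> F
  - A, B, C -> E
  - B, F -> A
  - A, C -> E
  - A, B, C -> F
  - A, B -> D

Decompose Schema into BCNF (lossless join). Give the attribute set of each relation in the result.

{A, B, C}; {A, B, D}; {A, C, E}; {D, F}

Candidate keys of the original relation: {A, B, C}, {B, C, D}, {B, C, F}.
{A, B, C, D, E, F}: {D} determines {D, F} here but is not a superkey — split on D -> F, giving {D, F} and {A, B, C, D, E}.
{D, F} has no BCNF violation.
{A, B, C, D, E}: {A, C} determines {A, C, E} here but is not a superkey — split on A, C -> E, giving {A, C, E} and {A, B, C, D}.
{A, C, E} has no BCNF violation.
{A, B, C, D}: {A, B} determines {A, B, D} here but is not a superkey — split on A, B -> D, giving {A, B, D} and {A, B, C}.
{A, B, D} has no BCNF violation.
{A, B, C} has no BCNF violation.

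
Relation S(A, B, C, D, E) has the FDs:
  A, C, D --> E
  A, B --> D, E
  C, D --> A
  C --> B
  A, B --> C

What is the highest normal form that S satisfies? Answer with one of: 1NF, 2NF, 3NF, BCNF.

3NF

Candidate keys: {A, B}, {A, C}, {C, D}. Prime attributes: {A, B, C, D}.
C --> B breaks BCNF: {C}⁺ = {B, C}, so {C} is not a superkey.
Since {B} ⊆ prime attributes and every other non-superkey FD also has a prime right side, the schema is in 3NF.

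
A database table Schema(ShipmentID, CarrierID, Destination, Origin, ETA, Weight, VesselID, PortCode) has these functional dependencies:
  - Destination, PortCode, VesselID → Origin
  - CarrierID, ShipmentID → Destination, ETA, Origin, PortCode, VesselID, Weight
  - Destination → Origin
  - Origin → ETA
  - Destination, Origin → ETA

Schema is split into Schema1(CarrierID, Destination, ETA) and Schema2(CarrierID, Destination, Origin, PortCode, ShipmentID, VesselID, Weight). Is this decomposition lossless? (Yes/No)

The shared attributes are {CarrierID, Destination} and {CarrierID, Destination}⁺ = {CarrierID, Destination, ETA, Origin}.
Schema1 is contained in that closure, so Schema1 ∩ Schema2 → Schema1 holds and the join is lossless.

Yes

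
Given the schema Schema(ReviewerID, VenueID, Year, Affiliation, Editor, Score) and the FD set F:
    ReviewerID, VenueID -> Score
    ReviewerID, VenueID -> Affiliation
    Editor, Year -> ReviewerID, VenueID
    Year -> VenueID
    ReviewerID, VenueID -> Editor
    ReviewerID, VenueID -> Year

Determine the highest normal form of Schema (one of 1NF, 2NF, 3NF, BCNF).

Candidate keys: {Editor, Year}, {ReviewerID, VenueID}, {ReviewerID, Year}. Prime attributes: {Editor, ReviewerID, VenueID, Year}.
Year -> VenueID: {Year}⁺ = {VenueID, Year}, which is not all of the attributes, so the left side is not a superkey — BCNF is violated.
Since {VenueID} ⊆ prime attributes and every other non-superkey FD also has a prime right side, the schema is in 3NF.

3NF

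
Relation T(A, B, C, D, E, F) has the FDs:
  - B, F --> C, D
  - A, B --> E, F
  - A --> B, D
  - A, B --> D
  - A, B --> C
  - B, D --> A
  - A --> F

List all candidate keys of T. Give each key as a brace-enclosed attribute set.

{A}, {B, D}, {B, F}

{A}⁺ = {A, B, C, D, E, F}, which is every attribute, so {A} is a candidate key.
{B, D}⁺ = {A, B, C, D, E, F}, which is every attribute, so {B, D} is a candidate key.
{B, F}⁺ = {A, B, C, D, E, F}, which is every attribute, so {B, F} is a candidate key.
These are minimal and exhaustive — every other superkey contains one of them.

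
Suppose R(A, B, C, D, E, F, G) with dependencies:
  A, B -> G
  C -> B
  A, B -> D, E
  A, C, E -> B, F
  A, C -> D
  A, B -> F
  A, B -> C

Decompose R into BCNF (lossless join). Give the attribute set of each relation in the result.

Candidate keys of the original relation: {A, B}, {A, C}.
In {A, B, C, D, E, F, G}, {C} is not a superkey ({C}⁺ restricted to this set is {B, C}), so split on C -> B into {B, C} and {A, C, D, E, F, G}.
{B, C} has no BCNF violation.
{A, C, D, E, F, G} has no BCNF violation.

{A, C, D, E, F, G}; {B, C}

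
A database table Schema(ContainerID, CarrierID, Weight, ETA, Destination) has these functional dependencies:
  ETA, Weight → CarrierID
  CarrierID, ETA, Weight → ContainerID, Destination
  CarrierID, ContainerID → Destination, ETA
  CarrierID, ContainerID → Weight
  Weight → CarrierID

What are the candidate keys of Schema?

{CarrierID, ContainerID}, {ContainerID, Weight}, {ETA, Weight}

{CarrierID, ContainerID} is a candidate key since {CarrierID, ContainerID}⁺ = {CarrierID, ContainerID, Destination, ETA, Weight} covers every attribute.
{ContainerID, Weight} is a candidate key since {ContainerID, Weight}⁺ = {CarrierID, ContainerID, Destination, ETA, Weight} covers every attribute.
{ETA, Weight} is a candidate key since {ETA, Weight}⁺ = {CarrierID, ContainerID, Destination, ETA, Weight} covers every attribute.
Any other superkey properly contains one of these, so there are no further candidate keys.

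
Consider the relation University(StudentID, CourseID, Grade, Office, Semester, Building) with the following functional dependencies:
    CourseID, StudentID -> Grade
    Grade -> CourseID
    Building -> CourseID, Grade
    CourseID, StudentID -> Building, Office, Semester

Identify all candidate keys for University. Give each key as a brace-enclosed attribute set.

Attributes never on any right-hand side: {StudentID} — every candidate key must contain it.
{Building, StudentID} is a candidate key since {Building, StudentID}⁺ = {Building, CourseID, Grade, Office, Semester, StudentID} covers every attribute.
{CourseID, StudentID} is a candidate key since {CourseID, StudentID}⁺ = {Building, CourseID, Grade, Office, Semester, StudentID} covers every attribute.
{Grade, StudentID} is a candidate key since {Grade, StudentID}⁺ = {Building, CourseID, Grade, Office, Semester, StudentID} covers every attribute.
These are minimal and exhaustive — every other superkey contains one of them.

{Building, StudentID}, {CourseID, StudentID}, {Grade, StudentID}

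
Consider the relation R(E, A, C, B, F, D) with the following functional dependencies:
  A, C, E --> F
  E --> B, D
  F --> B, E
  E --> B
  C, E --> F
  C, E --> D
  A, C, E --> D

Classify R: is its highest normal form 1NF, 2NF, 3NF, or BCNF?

Candidate keys: {A, C, E}, {A, C, F}. Prime attributes: {A, C, E, F}.
E --> B, D breaks BCNF: {E}⁺ = {B, D, E}, so {E} is not a superkey.
Because {B, D} are non-prime and the left side of E --> B, D is not a superkey, the relation is not in 3NF.
Since {E} ⊂ {A, C, E} and {E}⁺ ⊇ {B, D} with {B, D} non-prime, there is a partial dependency; 2NF fails.

1NF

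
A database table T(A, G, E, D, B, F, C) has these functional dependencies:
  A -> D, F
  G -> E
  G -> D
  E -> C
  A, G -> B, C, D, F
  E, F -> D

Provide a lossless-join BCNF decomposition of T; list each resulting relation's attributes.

Candidate key of the original relation: {A, G}.
{A, B, C, D, E, F, G}: {A} determines {A, D, F} here but is not a superkey — split on A -> D, F, giving {A, D, F} and {A, B, C, E, G}.
{A, D, F}: every determinant is a superkey — BCNF.
{A, B, C, E, G}: {G} determines {C, E, G} here but is not a superkey — split on G -> C, E, giving {C, E, G} and {A, B, G}.
{C, E, G}: {E} determines {C, E} here but is not a superkey — split on E -> C, giving {C, E} and {E, G}.
{C, E}: every determinant is a superkey — BCNF.
{E, G}: every determinant is a superkey — BCNF.
{A, B, G}: every determinant is a superkey — BCNF.

{A, B, G}; {A, D, F}; {C, E}; {E, G}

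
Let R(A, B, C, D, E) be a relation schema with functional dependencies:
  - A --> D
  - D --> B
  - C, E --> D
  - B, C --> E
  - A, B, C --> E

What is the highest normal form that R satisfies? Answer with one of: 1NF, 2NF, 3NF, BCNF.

Candidate key: {A, C}. Prime attributes: {A, C}.
For A --> D we have {A}⁺ = {A, B, D}; {A} is not a superkey, so BCNF fails.
Because {D} is non-prime and the left side of A --> D is not a superkey, the relation is not in 3NF.
Since {A} ⊂ {A, C} and {A}⁺ ⊇ {B, D} with {B, D} non-prime, there is a partial dependency; 2NF fails.

1NF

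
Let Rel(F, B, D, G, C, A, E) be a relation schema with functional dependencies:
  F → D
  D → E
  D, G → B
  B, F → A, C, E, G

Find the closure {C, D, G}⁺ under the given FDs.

Start with {C, D, G}.
D → E applies; add {E} → now {C, D, E, G}.
D, G → B applies; add {B} → now {B, C, D, E, G}.
No further FD applies.

{B, C, D, E, G}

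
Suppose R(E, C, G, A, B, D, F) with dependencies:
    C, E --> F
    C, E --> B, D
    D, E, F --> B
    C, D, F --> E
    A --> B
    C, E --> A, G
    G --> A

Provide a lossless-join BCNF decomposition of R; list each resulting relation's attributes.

Candidate keys of the original relation: {C, D, F}, {C, E}.
Within {A, B, C, D, E, F, G}: {D, E, F}⁺ ∩ {A, B, C, D, E, F, G} = {B, D, E, F}, not the whole set, so D, E, F --> B violates BCNF; decompose into {B, D, E, F} and {A, C, D, E, F, G}.
{B, D, E, F} has no BCNF violation.
Within {A, C, D, E, F, G}: {G}⁺ ∩ {A, C, D, E, F, G} = {A, G}, not the whole set, so G --> A violates BCNF; decompose into {A, G} and {C, D, E, F, G}.
{A, G} has no BCNF violation.
{C, D, E, F, G} has no BCNF violation.

{A, G}; {B, D, E, F}; {C, D, E, F, G}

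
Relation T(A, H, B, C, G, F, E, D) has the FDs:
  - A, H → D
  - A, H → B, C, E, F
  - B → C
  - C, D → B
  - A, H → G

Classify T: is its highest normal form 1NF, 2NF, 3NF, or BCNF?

Candidate key: {A, H}. Prime attributes: {A, H}.
B → C breaks BCNF: {B}⁺ = {B, C}, so {B} is not a superkey.
B → C determines the non-prime attribute {C} from a non-superkey — 3NF is violated.
No non-prime attribute depends on a proper subset of any candidate key, so 2NF holds.

2NF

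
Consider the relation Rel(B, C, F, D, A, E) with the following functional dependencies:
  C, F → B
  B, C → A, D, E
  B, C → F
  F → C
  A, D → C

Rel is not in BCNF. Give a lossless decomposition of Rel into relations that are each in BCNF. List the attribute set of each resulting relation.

{A, B, D, E, F}; {A, C, D}

Candidate keys of the original relation: {A, B, D}, {B, C}, {F}.
In {A, B, C, D, E, F}, {A, D} is not a superkey ({A, D}⁺ restricted to this set is {A, C, D}), so split on A, D → C into {A, C, D} and {A, B, D, E, F}.
{A, C, D}: every determinant is a superkey — BCNF.
{A, B, D, E, F}: every determinant is a superkey — BCNF.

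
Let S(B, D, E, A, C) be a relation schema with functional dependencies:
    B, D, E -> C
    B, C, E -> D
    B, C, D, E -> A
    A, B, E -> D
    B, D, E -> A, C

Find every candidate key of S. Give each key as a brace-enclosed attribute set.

{A, B, E}, {B, C, E}, {B, D, E}

No FD produces {B, E}, so they must be in every candidate key.
{A, B, E} is a candidate key since {A, B, E}⁺ = {A, B, C, D, E} covers every attribute.
{B, C, E} is a candidate key since {B, C, E}⁺ = {A, B, C, D, E} covers every attribute.
{B, D, E} is a candidate key since {B, D, E}⁺ = {A, B, C, D, E} covers every attribute.
No proper subset of any of these is a key, and no other minimal superkey exists.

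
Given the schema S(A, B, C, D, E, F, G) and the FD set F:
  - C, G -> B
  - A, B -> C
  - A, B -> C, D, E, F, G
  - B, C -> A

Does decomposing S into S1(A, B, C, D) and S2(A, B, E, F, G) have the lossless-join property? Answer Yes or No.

Common attributes: {A, B}; their closure is {A, B, C, D, E, F, G}.
Since S1 ⊆ {A, B, C, D, E, F, G}, the intersection is a superkey of S1; the decomposition is lossless.

Yes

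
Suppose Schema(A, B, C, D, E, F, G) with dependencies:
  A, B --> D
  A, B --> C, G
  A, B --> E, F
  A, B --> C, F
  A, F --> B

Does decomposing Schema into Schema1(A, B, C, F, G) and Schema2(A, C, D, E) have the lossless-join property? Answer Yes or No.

No

Common attributes: {A, C}; their closure is {A, C}.
Schema1 ⊄ {A, C} and Schema2 ⊄ {A, C}, so the split is lossy.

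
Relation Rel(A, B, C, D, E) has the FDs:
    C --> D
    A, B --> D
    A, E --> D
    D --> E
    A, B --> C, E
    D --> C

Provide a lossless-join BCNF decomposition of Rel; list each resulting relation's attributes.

Candidate key of the original relation: {A, B}.
In {A, B, C, D, E}, {C} is not a superkey ({C}⁺ restricted to this set is {C, D, E}), so split on C --> D, E into {C, D, E} and {A, B, C}.
{C, D, E} is in BCNF.
{A, B, C} is in BCNF.

{A, B, C}; {C, D, E}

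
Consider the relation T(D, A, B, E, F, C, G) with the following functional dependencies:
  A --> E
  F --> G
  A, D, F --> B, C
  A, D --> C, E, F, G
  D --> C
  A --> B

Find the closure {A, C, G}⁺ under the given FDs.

Start with {A, C, G}.
A --> E applies; add {E} → now {A, C, E, G}.
A --> B applies; add {B} → now {A, B, C, E, G}.
No further FD applies.

{A, B, C, E, G}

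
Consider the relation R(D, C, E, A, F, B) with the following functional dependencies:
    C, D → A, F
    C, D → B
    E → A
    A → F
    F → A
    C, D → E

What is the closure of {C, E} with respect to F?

Start with {C, E}.
E → A applies; add {A} → now {A, C, E}.
A → F applies; add {F} → now {A, C, E, F}.
No further FD applies.

{A, C, E, F}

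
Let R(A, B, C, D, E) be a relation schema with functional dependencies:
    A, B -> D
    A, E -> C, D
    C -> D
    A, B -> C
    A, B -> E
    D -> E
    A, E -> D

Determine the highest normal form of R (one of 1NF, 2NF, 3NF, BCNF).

2NF

Candidate key: {A, B}. Prime attributes: {A, B}.
A, E -> C, D: {A, E}⁺ = {A, C, D, E}, which is not all of the attributes, so the left side is not a superkey — BCNF is violated.
A, E -> C, D has non-prime {C, D} on the right and a non-superkey on the left, so 3NF fails.
No non-prime attribute depends on a proper subset of any candidate key, so 2NF holds.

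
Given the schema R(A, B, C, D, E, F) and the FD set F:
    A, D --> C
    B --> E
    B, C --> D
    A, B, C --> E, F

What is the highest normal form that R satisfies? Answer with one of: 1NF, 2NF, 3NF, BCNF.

Candidate keys: {A, B, C}, {A, B, D}. Prime attributes: {A, B, C, D}.
A, D --> C: {A, D}⁺ = {A, C, D}, which is not all of the attributes, so the left side is not a superkey — BCNF is violated.
B --> E determines the non-prime attribute {E} from a non-superkey — 3NF is violated.
The proper key subset {B} of {A, B, C} determines non-prime {E}, so the relation is not even in 2NF.

1NF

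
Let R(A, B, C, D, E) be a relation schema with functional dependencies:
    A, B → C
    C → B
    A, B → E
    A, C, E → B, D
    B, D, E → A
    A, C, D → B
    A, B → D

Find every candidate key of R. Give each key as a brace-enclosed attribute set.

{A, B}, {A, C}, {B, D, E}, {C, D, E}

Closure of {A, B} is {A, B, C, D, E}, the whole schema; {A, B} is a candidate key.
Closure of {A, C} is {A, B, C, D, E}, the whole schema; {A, C} is a candidate key.
Closure of {B, D, E} is {A, B, C, D, E}, the whole schema; {B, D, E} is a candidate key.
Closure of {C, D, E} is {A, B, C, D, E}, the whole schema; {C, D, E} is a candidate key.
No proper subset of any of these is a key, and no other minimal superkey exists.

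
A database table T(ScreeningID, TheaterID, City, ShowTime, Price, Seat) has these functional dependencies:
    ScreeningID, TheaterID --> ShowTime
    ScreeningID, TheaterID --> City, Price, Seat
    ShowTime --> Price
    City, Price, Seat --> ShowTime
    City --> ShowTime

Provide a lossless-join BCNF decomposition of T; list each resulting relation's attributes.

Candidate key of the original relation: {ScreeningID, TheaterID}.
{City, Price, ScreeningID, Seat, ShowTime, TheaterID}: {ShowTime} determines {Price, ShowTime} here but is not a superkey — split on ShowTime --> Price, giving {Price, ShowTime} and {City, ScreeningID, Seat, ShowTime, TheaterID}.
{Price, ShowTime} has no BCNF violation.
{City, ScreeningID, Seat, ShowTime, TheaterID}: {City} determines {City, ShowTime} here but is not a superkey — split on City --> ShowTime, giving {City, ShowTime} and {City, ScreeningID, Seat, TheaterID}.
{City, ShowTime} has no BCNF violation.
{City, ScreeningID, Seat, TheaterID} has no BCNF violation.

{City, ScreeningID, Seat, TheaterID}; {City, ShowTime}; {Price, ShowTime}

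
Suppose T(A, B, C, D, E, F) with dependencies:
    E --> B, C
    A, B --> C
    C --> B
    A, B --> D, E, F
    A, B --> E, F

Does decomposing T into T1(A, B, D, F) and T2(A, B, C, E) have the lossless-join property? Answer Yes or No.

Common attributes: {A, B}; their closure is {A, B, C, D, E, F}.
This includes all of T1, so the common attributes are a superkey of T1 — the join is lossless.

Yes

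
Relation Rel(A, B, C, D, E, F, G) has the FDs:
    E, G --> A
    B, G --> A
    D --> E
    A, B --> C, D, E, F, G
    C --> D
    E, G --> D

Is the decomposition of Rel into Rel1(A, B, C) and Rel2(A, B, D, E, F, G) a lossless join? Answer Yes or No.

Yes

Rel1 ∩ Rel2 = {A, B}; its closure under F is {A, B, C, D, E, F, G}.
This includes all of Rel1, so the common attributes are a superkey of Rel1 — the join is lossless.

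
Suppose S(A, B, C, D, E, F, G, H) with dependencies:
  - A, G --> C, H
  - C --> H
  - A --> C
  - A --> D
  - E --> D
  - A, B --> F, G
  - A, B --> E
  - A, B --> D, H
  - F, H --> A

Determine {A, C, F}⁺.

Start with {A, C, F}.
C --> H applies; add {H} → now {A, C, F, H}.
A --> D applies; add {D} → now {A, C, D, F, H}.
No further FD applies.

{A, C, D, F, H}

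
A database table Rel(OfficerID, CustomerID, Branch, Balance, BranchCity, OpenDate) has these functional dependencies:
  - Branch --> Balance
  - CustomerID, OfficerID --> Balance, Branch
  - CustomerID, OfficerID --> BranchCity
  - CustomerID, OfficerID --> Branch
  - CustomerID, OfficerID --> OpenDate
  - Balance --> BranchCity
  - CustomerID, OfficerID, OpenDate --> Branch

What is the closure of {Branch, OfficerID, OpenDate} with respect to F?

{Balance, Branch, BranchCity, OfficerID, OpenDate}

Start with {Branch, OfficerID, OpenDate}.
Branch --> Balance applies; add {Balance} → now {Balance, Branch, OfficerID, OpenDate}.
Balance --> BranchCity applies; add {BranchCity} → now {Balance, Branch, BranchCity, OfficerID, OpenDate}.
No further FD applies.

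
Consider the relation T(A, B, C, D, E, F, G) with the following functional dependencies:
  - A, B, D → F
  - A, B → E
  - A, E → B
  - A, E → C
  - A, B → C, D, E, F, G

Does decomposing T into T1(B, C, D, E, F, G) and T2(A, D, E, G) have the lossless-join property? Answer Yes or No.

Common attributes: {D, E, G}; their closure is {D, E, G}.
The closure covers neither T1 nor T2 entirely; the join is not lossless.

No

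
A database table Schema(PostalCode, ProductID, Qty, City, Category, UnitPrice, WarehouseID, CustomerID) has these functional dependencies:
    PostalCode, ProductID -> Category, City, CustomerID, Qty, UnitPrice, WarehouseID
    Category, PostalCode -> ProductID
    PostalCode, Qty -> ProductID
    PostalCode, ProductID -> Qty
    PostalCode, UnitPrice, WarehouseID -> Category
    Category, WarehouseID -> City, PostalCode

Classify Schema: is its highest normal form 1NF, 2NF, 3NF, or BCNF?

BCNF

Candidate keys: {Category, PostalCode}, {Category, WarehouseID}, {PostalCode, ProductID}, {PostalCode, Qty}, {PostalCode, UnitPrice, WarehouseID}. Prime attributes: {Category, PostalCode, ProductID, Qty, UnitPrice, WarehouseID}.
The left-hand side of every FD is a superkey, so BCNF is satisfied.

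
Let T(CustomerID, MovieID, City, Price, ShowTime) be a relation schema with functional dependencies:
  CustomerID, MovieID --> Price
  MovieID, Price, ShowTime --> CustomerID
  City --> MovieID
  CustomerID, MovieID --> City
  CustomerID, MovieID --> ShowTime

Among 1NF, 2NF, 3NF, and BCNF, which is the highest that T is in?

3NF

Candidate keys: {City, CustomerID}, {City, Price, ShowTime}, {CustomerID, MovieID}, {MovieID, Price, ShowTime}. Prime attributes: {City, CustomerID, MovieID, Price, ShowTime}.
For City --> MovieID we have {City}⁺ = {City, MovieID}; {City} is not a superkey, so BCNF fails.
Since {MovieID} ⊆ prime attributes and every other non-superkey FD also has a prime right side, the schema is in 3NF.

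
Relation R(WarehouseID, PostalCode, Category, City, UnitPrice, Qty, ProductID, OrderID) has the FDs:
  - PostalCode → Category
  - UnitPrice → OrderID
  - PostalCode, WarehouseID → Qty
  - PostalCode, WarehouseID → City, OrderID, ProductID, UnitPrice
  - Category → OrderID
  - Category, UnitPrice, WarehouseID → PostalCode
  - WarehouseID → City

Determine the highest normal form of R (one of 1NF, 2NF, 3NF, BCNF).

Candidate keys: {Category, UnitPrice, WarehouseID}, {PostalCode, WarehouseID}. Prime attributes: {Category, PostalCode, UnitPrice, WarehouseID}.
PostalCode → Category breaks BCNF: {PostalCode}⁺ = {Category, OrderID, PostalCode}, so {PostalCode} is not a superkey.
UnitPrice → OrderID determines the non-prime attribute {OrderID} from a non-superkey — 3NF is violated.
The proper key subset {PostalCode} of {PostalCode, WarehouseID} determines non-prime {OrderID}, so the relation is not even in 2NF.

1NF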